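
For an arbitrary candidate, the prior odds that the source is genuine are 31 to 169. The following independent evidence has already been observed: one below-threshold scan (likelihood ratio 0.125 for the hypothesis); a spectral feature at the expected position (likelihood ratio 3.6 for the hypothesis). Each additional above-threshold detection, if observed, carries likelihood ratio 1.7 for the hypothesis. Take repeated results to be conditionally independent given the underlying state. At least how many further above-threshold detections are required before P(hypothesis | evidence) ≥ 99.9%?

Prior odds = 31/169.
Combined Bayes factor of the evidence already in hand = 0.125 × 3.6 = 0.45.
Odds after that evidence = (31/169) × 0.45 = 279/3380.
Target odds = 0.999/0.001 = 999.
Need 1.7ⁿ ≥ 999 ÷ (279/3380) = 375180/31.
1.7¹⁷ ≈8272.4 falls short of 375180/31 but 1.7¹⁸ ≈14063.1 reaches it, so n = 18.

18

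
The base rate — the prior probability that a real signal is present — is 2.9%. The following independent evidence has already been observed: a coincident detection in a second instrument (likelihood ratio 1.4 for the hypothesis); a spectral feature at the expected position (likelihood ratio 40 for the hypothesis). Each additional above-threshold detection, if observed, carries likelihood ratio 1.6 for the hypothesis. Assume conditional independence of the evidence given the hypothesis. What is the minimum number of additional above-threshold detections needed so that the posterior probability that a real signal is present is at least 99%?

Prior odds = 0.029/0.971 = 29/971.
Combined Bayes factor of the evidence already in hand = 1.4 × 40 = 56.
Odds after that evidence = (29/971) × 56 = 1624/971.
Target odds = 0.99/0.01 = 99.
Need 1.6ⁿ ≥ 99 ÷ (1624/971) = 96129/1624.
1.6⁸ = 16777216/390625 falls short of 96129/1624 but 1.6⁹ = 134217728/1953125 reaches it, so n = 9.

9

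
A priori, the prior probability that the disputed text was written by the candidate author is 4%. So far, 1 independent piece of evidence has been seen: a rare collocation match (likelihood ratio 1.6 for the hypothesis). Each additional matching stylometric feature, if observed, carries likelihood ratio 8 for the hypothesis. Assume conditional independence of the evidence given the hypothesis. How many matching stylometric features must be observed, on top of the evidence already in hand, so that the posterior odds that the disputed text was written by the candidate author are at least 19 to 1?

3

Prior odds = 0.04/0.96 = 1/24.
Bayes factor of the evidence already in hand = 1.6.
Odds after that evidence = (1/24) × 1.6 = 1/15.
Target odds = 19.
Need 8ⁿ ≥ 19 ÷ (1/15) = 285.
8² = 64 falls short of 285 but 8³ = 512 reaches it, so n = 3.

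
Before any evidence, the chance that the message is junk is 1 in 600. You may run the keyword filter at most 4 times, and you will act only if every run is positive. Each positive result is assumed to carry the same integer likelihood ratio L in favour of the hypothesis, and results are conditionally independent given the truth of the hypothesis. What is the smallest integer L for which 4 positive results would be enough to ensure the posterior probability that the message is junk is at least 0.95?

11

Prior odds = (1/600)/(599/600) = 1/599.
Target odds = 0.95/0.05 = 19.
Need L⁴ ≥ 19 ÷ (1/599) = 11381.
10⁴ = 10000 < 11381 ≤ 14641 = 11⁴, so L = 11.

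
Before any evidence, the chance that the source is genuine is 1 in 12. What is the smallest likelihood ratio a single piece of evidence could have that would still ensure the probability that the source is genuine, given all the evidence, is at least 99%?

1089

Prior odds = (1/12)/(11/12) = 1/11.
Target odds = 0.99/0.01 = 99.
Required Bayes factor = 99 ÷ (1/11) = 1089.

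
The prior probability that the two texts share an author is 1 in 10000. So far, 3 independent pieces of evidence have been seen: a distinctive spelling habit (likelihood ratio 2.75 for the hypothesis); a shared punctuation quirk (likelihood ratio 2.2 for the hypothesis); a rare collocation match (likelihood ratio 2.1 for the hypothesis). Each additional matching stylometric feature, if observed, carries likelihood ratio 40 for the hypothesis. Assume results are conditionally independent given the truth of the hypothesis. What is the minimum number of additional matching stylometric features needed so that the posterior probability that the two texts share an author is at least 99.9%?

4

Prior odds = 0.0001/0.9999 = 1/9999.
Combined Bayes factor of the evidence already in hand = 2.75 × 2.2 × 2.1 = 12.705.
Odds after that evidence = (1/9999) × 12.705 = 77/60600.
Target odds = 0.999/0.001 = 999.
Need 40ⁿ ≥ 999 ÷ (77/60600) = 60539400/77.
40³ = 64000 falls short of 60539400/77 but 40⁴ = 2560000 reaches it, so n = 4.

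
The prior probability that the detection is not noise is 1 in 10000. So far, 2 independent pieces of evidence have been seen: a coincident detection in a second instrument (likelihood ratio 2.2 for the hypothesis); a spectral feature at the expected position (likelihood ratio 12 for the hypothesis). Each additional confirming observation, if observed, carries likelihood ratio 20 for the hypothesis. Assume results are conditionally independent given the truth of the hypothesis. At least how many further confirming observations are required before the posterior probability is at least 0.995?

Prior odds = 0.0001/0.9999 = 1/9999.
Combined Bayes factor of the evidence already in hand = 2.2 × 12 = 26.4.
Odds after that evidence = (1/9999) × 26.4 = 4/1515.
Target odds = 0.995/0.005 = 199.
Need 20ⁿ ≥ 199 ÷ (4/1515) = 75371.25.
20³ = 8000 falls short of 75371.25 but 20⁴ = 160000 reaches it, so n = 4.

4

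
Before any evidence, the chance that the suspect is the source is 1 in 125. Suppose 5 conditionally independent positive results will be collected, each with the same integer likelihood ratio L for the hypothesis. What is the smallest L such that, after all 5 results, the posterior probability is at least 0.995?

8

Prior odds = 0.008/0.992 = 1/124.
Target odds = 0.995/0.005 = 199.
Need L⁵ ≥ 199 ÷ (1/124) = 24676.
7⁵ = 16807 < 24676 ≤ 32768 = 8⁵, so L = 8.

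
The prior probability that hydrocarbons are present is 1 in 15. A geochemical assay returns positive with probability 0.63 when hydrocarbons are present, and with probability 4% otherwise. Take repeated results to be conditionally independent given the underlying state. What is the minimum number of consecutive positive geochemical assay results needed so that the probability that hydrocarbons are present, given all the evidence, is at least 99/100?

3

Prior odds: (1/15) ÷ (14/15) = 1/14.
Likelihood ratio of a positive result = 0.63/0.04 = 15.75.
Target posterior odds = 0.99/0.01 = 99.
Require 15.75ⁿ ≥ 99 ÷ (1/14) = 1386.
15.75² = 248.0625 falls short of 1386 but 15.75³ = 3906.984375 reaches it, so n = 3.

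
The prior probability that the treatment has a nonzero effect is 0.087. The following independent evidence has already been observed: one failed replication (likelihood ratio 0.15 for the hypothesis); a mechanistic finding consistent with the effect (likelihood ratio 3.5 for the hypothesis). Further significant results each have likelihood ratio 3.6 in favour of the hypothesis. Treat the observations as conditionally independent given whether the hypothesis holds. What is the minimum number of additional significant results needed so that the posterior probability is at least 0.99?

Prior odds = 0.087/0.913 = 87/913.
Combined Bayes factor of the evidence already in hand = 0.15 × 3.5 = 0.525.
Odds after that evidence = (87/913) × 0.525 = 1827/36520.
Target odds = 0.99/0.01 = 99.
Need 3.6ⁿ ≥ 99 ÷ (1827/36520) = 401720/203.
3.6⁵ = 604.66176 falls short of 401720/203 but 3.6⁶ = 34012224/15625 reaches it, so n = 6.

6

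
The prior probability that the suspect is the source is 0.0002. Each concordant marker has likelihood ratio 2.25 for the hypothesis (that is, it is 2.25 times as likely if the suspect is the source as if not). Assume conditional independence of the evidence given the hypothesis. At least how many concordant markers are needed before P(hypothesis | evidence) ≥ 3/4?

12

Prior odds: 0.0002 ÷ 0.9998 = 1/4999.
Likelihood ratio per concordant marker = 2.25.
Target odds: 0.75 ÷ 0.25 = 3.
Need (1/4999) × 2.25ⁿ ≥ 3, i.e. 2.25ⁿ ≥ 14997.
2.25¹¹ ≈7481.83 falls short of 14997 but 2.25¹² ≈16834.1 reaches it, so n = 12.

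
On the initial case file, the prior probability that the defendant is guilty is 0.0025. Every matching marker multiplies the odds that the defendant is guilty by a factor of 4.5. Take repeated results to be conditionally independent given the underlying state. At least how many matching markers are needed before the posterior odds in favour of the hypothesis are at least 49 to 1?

Prior odds = 0.0025/0.9975 = 1/399.
Likelihood ratio per matching marker = 4.5.
Target odds = 49.
Need (1/399) × 4.5ⁿ ≥ 49, i.e. 4.5ⁿ ≥ 19551.
4.5⁶ = 8303.765625 falls short of 19551 but 4.5⁷ = 4782969/128 reaches it, so n = 7.

7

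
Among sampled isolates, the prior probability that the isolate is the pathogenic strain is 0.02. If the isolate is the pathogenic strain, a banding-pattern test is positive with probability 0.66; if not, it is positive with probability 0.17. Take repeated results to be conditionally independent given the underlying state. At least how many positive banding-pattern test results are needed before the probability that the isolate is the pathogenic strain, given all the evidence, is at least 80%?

4

Prior odds = 0.02/0.98 = 1/49.
Likelihood ratio of a positive = 0.66/0.17 = 66/17.
Target odds: 0.8 ÷ 0.2 = 4.
Require (66/17)ⁿ ≥ 4 ÷ (1/49) = 196.
(66/17)³ = 287496/4913 falls short of 196 but (66/17)⁴ = 18974736/83521 reaches it, so n = 4.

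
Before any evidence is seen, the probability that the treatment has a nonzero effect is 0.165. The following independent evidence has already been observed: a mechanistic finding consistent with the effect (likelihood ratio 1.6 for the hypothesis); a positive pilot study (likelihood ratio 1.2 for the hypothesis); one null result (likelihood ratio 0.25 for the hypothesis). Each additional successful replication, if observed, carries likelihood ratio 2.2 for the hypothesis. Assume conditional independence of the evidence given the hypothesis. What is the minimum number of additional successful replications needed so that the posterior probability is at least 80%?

5

Prior odds = 0.165/0.835 = 33/167.
Combined Bayes factor of the evidence already in hand = 1.6 × 1.2 × 0.25 = 0.48.
Odds after that evidence = (33/167) × 0.48 = 396/4175.
Target odds = 0.8/0.2 = 4.
Need 2.2ⁿ ≥ 4 ÷ (396/4175) = 4175/99.
2.2⁴ = 23.4256 falls short of 4175/99 but 2.2⁵ = 51.53632 reaches it, so n = 5.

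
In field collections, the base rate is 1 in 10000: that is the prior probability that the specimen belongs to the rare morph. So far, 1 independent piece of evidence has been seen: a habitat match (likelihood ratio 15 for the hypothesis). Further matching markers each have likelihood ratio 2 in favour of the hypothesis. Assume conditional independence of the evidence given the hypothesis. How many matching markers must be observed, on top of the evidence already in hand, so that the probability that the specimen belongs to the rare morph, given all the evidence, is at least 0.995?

Prior odds = 0.0001/0.9999 = 1/9999.
Bayes factor of the evidence already in hand = 15.
Odds after that evidence = (1/9999) × 15 = 5/3333.
Target odds = 0.995/0.005 = 199.
Need 2ⁿ ≥ 199 ÷ (5/3333) = 132653.4.
2¹⁷ = 131072 falls short of 132653.4 but 2¹⁸ = 262144 reaches it, so n = 18.

18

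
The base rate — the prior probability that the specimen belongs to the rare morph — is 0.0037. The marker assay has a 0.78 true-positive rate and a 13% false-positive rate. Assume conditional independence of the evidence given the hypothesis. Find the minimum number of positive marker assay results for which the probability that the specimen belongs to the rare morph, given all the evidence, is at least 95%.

5

Prior odds = 0.0037/0.9963 = 37/9963.
Likelihood ratio of a positive result = 0.78/0.13 = 6.
Target odds: 0.95 ÷ 0.05 = 19.
Require 6ⁿ ≥ 19 ÷ (37/9963) = 189297/37.
6⁴ = 1296 falls short of 189297/37 but 6⁵ = 7776 reaches it, so n = 5.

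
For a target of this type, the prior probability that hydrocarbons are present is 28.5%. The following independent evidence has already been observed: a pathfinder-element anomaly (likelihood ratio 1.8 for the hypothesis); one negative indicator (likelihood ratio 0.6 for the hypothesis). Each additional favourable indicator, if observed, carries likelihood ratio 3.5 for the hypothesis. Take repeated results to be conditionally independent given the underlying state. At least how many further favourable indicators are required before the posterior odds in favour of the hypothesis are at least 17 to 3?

3

Prior odds = 0.285/0.715 = 57/143.
Combined Bayes factor of the evidence already in hand = 1.8 × 0.6 = 1.08.
Odds after that evidence = (57/143) × 1.08 = 1539/3575.
Target odds = 17/3.
Need 3.5ⁿ ≥ 17/3 ÷ (1539/3575) = 60775/4617.
3.5² = 12.25 falls short of 60775/4617 but 3.5³ = 42.875 reaches it, so n = 3.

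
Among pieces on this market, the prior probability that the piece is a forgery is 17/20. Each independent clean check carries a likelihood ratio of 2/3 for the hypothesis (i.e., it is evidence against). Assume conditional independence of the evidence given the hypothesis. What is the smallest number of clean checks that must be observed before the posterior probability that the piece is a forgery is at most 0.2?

Prior odds: 0.85 ÷ 0.15 = 17/3.
Likelihood ratio per clean check = 2/3.
Target posterior odds = 0.2/0.8 = 0.25.
Need (17/3) × (2/3)ⁿ ≤ 0.25, i.e. (2/3)ⁿ ≤ 3/68.
(2/3)⁷ = 128/2187 is still above 3/68 but (2/3)⁸ = 256/6561 is at or below it, so n = 8.

8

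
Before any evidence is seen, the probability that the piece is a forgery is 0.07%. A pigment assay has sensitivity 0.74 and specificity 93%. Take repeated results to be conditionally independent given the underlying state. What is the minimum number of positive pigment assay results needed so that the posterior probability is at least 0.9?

5

Prior odds = 0.0007/0.9993 = 7/9993.
False-positive rate = 1 − 0.93 = 0.07; likelihood ratio of a positive = 0.74/0.07 = 74/7.
Target odds: 0.9 ÷ 0.1 = 9.
Need (7/9993) × (74/7)ⁿ ≥ 9, i.e. (74/7)ⁿ ≥ 89937/7.
(74/7)⁴ = 29986576/2401 falls short of 89937/7 but (74/7)⁵ ≈132029 reaches it, so n = 5.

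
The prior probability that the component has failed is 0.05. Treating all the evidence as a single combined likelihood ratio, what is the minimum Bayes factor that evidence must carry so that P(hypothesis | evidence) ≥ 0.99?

Prior odds = 0.05/0.95 = 1/19.
Target odds = 0.99/0.01 = 99.
Required Bayes factor = 99 ÷ (1/19) = 1881.

1881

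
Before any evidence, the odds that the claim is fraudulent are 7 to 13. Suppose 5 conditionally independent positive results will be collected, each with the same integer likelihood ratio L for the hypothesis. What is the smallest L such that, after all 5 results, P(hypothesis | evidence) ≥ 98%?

Prior odds = 7/13.
Target odds = 0.98/0.02 = 49.
Need L⁵ ≥ 49 ÷ (7/13) = 91.
2⁵ = 32 < 91 ≤ 243 = 3⁵, so L = 3.

3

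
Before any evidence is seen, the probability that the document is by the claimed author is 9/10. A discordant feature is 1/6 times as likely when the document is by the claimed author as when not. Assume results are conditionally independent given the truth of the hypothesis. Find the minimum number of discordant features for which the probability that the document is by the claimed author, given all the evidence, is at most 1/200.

5

Prior odds: 0.9 ÷ 0.1 = 9.
Likelihood ratio per discordant feature = 1/6.
Target odds: 0.005 ÷ 0.995 = 1/199.
Need 9 × (1/6)ⁿ ≤ 1/199, i.e. (1/6)ⁿ ≤ 1/1791.
(1/6)⁴ = 1/1296 is still above 1/1791 but (1/6)⁵ = 1/7776 is at or below it, so n = 5.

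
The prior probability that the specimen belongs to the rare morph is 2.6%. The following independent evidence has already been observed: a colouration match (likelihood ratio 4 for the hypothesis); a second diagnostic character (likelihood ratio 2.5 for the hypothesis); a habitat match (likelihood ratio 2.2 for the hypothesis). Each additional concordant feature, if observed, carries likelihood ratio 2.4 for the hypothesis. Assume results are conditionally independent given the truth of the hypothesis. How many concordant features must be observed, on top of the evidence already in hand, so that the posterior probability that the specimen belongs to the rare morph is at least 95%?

Prior odds = 0.026/0.974 = 13/487.
Combined Bayes factor of the evidence already in hand = 4 × 2.5 × 2.2 = 22.
Odds after that evidence = (13/487) × 22 = 286/487.
Target odds = 0.95/0.05 = 19.
Need 2.4ⁿ ≥ 19 ÷ (286/487) = 9253/286.
2.4³ = 13.824 falls short of 9253/286 but 2.4⁴ = 33.1776 reaches it, so n = 4.

4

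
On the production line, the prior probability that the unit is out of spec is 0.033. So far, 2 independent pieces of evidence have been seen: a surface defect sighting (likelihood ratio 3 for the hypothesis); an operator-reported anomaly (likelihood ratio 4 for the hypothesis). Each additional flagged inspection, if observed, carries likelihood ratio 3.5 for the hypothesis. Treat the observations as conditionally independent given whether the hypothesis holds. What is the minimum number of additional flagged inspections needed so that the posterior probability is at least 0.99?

Prior odds = 0.033/0.967 = 33/967.
Combined Bayes factor of the evidence already in hand = 3 × 4 = 12.
Odds after that evidence = (33/967) × 12 = 396/967.
Target odds = 0.99/0.01 = 99.
Need 3.5ⁿ ≥ 99 ÷ (396/967) = 241.75.
3.5⁴ = 150.0625 falls short of 241.75 but 3.5⁵ = 525.21875 reaches it, so n = 5.

5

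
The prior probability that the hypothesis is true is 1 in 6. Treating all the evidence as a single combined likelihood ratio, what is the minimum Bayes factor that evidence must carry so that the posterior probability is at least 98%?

Prior odds = (1/6)/(5/6) = 0.2.
Target odds = 0.98/0.02 = 49.
Required Bayes factor = 49 ÷ 0.2 = 245.

245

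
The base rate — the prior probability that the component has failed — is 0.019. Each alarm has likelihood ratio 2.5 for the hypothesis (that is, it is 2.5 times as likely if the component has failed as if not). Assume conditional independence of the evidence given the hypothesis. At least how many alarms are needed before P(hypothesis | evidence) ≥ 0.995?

11

Prior odds = 0.019/0.981 = 19/981.
Likelihood ratio per alarm = 2.5.
Target odds: 0.995 ÷ 0.005 = 199.
Need (19/981) × 2.5ⁿ ≥ 199, i.e. 2.5ⁿ ≥ 195219/19.
2.5¹⁰ = 9765625/1024 falls short of 195219/19 but 2.5¹¹ = 48828125/2048 reaches it, so n = 11.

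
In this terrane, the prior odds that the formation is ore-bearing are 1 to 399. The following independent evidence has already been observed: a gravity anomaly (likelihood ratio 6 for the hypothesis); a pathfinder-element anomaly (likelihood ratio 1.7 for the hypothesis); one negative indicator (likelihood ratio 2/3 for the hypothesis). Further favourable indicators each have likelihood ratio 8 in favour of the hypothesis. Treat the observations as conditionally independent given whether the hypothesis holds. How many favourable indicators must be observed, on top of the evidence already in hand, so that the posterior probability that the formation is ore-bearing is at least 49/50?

4

Prior odds = 1/399.
Combined Bayes factor of the evidence already in hand = 6 × 1.7 × (2/3) = 6.8.
Odds after that evidence = (1/399) × 6.8 = 34/1995.
Target odds = 0.98/0.02 = 49.
Need 8ⁿ ≥ 49 ÷ (34/1995) = 97755/34.
8³ = 512 falls short of 97755/34 but 8⁴ = 4096 reaches it, so n = 4.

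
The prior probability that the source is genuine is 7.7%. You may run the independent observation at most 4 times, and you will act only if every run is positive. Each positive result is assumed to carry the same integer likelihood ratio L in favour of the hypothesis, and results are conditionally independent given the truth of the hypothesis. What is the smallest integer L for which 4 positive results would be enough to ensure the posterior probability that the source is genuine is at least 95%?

4

Prior odds = 0.077/0.923 = 77/923.
Target odds = 0.95/0.05 = 19.
Need L⁴ ≥ 19 ÷ (77/923) = 17537/77.
3⁴ = 81 < 17537/77 ≤ 256 = 4⁴, so L = 4.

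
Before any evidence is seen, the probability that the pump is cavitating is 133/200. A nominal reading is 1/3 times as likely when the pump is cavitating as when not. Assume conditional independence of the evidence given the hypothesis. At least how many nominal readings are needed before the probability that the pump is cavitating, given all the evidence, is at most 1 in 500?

7

Prior odds: 0.665 ÷ 0.335 = 133/67.
Likelihood ratio per nominal reading = 1/3.
Target posterior odds = 0.002/0.998 = 1/499.
Require (1/3)ⁿ ≤ 1/499 ÷ (133/67) = 67/66367.
(1/3)⁶ = 1/729 is still above 67/66367 but (1/3)⁷ = 1/2187 is at or below it, so n = 7.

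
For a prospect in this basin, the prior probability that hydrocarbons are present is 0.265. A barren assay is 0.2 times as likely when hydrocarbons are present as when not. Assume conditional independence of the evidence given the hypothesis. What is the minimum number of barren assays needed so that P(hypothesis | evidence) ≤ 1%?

3

Prior odds: 0.265 ÷ 0.735 = 53/147.
Likelihood ratio per barren assay = 0.2.
Target posterior odds = 0.01/0.99 = 1/99.
Need (53/147) × 0.2ⁿ ≤ 1/99, i.e. 0.2ⁿ ≤ 49/1749.
0.2² = 0.04 is still above 49/1749 but 0.2³ = 0.008 is at or below it, so n = 3.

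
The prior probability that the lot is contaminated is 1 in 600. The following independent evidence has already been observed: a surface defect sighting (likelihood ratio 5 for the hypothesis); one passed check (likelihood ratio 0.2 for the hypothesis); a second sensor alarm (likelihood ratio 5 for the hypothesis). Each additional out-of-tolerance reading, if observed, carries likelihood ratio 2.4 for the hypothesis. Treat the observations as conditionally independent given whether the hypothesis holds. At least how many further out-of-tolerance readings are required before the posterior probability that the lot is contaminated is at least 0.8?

8

Prior odds = (1/600)/(599/600) = 1/599.
Combined Bayes factor of the evidence already in hand = 5 × 0.2 × 5 = 5.
Odds after that evidence = (1/599) × 5 = 5/599.
Target odds = 0.8/0.2 = 4.
Need 2.4ⁿ ≥ 4 ÷ (5/599) = 479.2.
2.4⁷ = 35831808/78125 falls short of 479.2 but 2.4⁸ = 429981696/390625 reaches it, so n = 8.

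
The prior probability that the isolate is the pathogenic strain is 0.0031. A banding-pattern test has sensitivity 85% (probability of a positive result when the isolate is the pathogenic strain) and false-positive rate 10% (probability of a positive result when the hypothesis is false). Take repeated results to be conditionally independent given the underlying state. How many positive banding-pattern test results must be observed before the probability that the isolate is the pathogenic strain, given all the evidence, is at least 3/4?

4

Prior odds: 0.0031 ÷ 0.9969 = 31/9969.
Likelihood ratio of a positive result = 0.85/0.1 = 8.5.
Target odds: 0.75 ÷ 0.25 = 3.
Need (31/9969) × 8.5ⁿ ≥ 3, i.e. 8.5ⁿ ≥ 29907/31.
8.5³ = 614.125 falls short of 29907/31 but 8.5⁴ = 5220.0625 reaches it, so n = 4.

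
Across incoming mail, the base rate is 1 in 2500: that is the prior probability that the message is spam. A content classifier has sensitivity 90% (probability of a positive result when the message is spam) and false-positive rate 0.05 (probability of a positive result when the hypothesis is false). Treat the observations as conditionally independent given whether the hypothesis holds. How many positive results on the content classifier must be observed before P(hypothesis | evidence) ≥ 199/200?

5

Prior odds = 0.0004/0.9996 = 1/2499.
Likelihood ratio of a positive result = 0.9/0.05 = 18.
Target odds: 0.995 ÷ 0.005 = 199.
Need (1/2499) × 18ⁿ ≥ 199, i.e. 18ⁿ ≥ 497301.
18⁴ = 104976 falls short of 497301 but 18⁵ = 1889568 reaches it, so n = 5.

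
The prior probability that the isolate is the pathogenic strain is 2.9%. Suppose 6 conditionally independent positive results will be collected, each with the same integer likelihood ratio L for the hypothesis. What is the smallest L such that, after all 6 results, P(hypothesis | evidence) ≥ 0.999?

Prior odds = 0.029/0.971 = 29/971.
Target odds = 0.999/0.001 = 999.
Need L⁶ ≥ 999 ÷ (29/971) = 970029/29.
5⁶ = 15625 < 970029/29 ≤ 46656 = 6⁶, so L = 6.

6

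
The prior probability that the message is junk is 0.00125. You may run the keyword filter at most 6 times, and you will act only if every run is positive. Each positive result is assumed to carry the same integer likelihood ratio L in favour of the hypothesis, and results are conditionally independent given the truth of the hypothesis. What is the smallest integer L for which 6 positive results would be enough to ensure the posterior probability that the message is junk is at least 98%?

6

Prior odds = 0.00125/0.99875 = 1/799.
Target odds = 0.98/0.02 = 49.
Need L⁶ ≥ 49 ÷ (1/799) = 39151.
5⁶ = 15625 < 39151 ≤ 46656 = 6⁶, so L = 6.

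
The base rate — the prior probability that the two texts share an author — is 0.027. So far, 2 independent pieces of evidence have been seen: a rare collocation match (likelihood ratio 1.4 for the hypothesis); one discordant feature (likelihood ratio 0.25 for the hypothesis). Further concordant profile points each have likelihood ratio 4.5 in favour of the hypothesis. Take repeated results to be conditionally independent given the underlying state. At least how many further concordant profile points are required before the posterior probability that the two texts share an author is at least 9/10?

Prior odds = 0.027/0.973 = 27/973.
Combined Bayes factor of the evidence already in hand = 1.4 × 0.25 = 0.35.
Odds after that evidence = (27/973) × 0.35 = 27/2780.
Target odds = 0.9/0.1 = 9.
Need 4.5ⁿ ≥ 9 ÷ (27/2780) = 2780/3.
4.5⁴ = 410.0625 falls short of 2780/3 but 4.5⁵ = 1845.28125 reaches it, so n = 5.

5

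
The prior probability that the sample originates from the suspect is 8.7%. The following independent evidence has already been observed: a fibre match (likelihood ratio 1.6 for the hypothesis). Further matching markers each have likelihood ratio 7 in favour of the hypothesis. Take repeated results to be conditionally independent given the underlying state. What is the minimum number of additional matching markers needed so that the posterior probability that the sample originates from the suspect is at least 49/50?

Prior odds = 0.087/0.913 = 87/913.
Bayes factor of the evidence already in hand = 1.6.
Odds after that evidence = (87/913) × 1.6 = 696/4565.
Target odds = 0.98/0.02 = 49.
Need 7ⁿ ≥ 49 ÷ (696/4565) = 223685/696.
7² = 49 falls short of 223685/696 but 7³ = 343 reaches it, so n = 3.

3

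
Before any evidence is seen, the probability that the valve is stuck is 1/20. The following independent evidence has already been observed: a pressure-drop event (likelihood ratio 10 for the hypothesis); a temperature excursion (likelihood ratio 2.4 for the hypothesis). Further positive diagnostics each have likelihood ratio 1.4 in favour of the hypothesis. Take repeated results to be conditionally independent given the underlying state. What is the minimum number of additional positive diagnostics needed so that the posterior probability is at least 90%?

6

Prior odds = 0.05/0.95 = 1/19.
Combined Bayes factor of the evidence already in hand = 10 × 2.4 = 24.
Odds after that evidence = (1/19) × 24 = 24/19.
Target odds = 0.9/0.1 = 9.
Need 1.4ⁿ ≥ 9 ÷ (24/19) = 7.125.
1.4⁵ = 5.37824 falls short of 7.125 but 1.4⁶ = 117649/15625 reaches it, so n = 6.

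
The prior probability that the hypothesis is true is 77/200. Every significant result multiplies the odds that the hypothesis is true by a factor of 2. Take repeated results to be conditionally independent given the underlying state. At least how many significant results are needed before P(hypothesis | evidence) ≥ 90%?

4

Prior odds: 0.385 ÷ 0.615 = 77/123.
Likelihood ratio per significant result = 2.
Target odds: 0.9 ÷ 0.1 = 9.
Need (77/123) × 2ⁿ ≥ 9, i.e. 2ⁿ ≥ 1107/77.
2³ = 8 falls short of 1107/77 but 2⁴ = 16 reaches it, so n = 4.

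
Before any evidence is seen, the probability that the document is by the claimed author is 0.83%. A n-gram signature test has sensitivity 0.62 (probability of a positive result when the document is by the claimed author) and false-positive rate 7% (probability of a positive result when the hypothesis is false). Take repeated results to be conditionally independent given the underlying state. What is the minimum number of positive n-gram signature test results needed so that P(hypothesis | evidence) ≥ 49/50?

Prior odds = 0.0083/0.9917 = 83/9917.
Likelihood ratio of a positive result = 0.62/0.07 = 62/7.
Target odds: 0.98 ÷ 0.02 = 49.
Need (83/9917) × (62/7)ⁿ ≥ 49, i.e. (62/7)ⁿ ≥ 485933/83.
(62/7)³ = 238328/343 falls short of 485933/83 but (62/7)⁴ = 14776336/2401 reaches it, so n = 4.

4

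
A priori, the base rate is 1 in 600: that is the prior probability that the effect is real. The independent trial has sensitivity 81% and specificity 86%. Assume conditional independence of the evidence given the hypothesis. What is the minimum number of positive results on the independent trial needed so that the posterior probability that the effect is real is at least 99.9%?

Prior odds: (1/600) ÷ (599/600) = 1/599.
False-positive rate = 1 − 0.86 = 0.14; likelihood ratio of a positive = 0.81/0.14 = 81/14.
Target posterior odds = 0.999/0.001 = 999.
Need (1/599) × (81/14)ⁿ ≥ 999, i.e. (81/14)ⁿ ≥ 598401.
(81/14)⁷ ≈217020 falls short of 598401 but (81/14)⁸ ≈1.25561e+06 reaches it, so n = 8.

8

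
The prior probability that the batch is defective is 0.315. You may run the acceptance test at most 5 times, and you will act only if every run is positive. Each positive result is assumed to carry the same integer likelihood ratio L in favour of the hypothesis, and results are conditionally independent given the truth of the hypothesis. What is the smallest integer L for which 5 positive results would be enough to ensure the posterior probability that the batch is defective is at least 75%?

Prior odds = 0.315/0.685 = 63/137.
Target odds = 0.75/0.25 = 3.
Need L⁵ ≥ 3 ÷ (63/137) = 137/21.
1⁵ = 1 < 137/21 ≤ 32 = 2⁵, so L = 2.

2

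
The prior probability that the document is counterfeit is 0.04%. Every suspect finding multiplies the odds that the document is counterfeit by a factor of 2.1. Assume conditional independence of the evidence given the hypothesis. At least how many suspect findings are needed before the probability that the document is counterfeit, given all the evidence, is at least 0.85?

Prior odds: 0.0004 ÷ 0.9996 = 1/2499.
Likelihood ratio per suspect finding = 2.1.
Target odds: 0.85 ÷ 0.15 = 17/3.
Need (1/2499) × 2.1ⁿ ≥ 17/3, i.e. 2.1ⁿ ≥ 14161.
2.1¹² ≈7355.83 falls short of 14161 but 2.1¹³ ≈15447.2 reaches it, so n = 13.

13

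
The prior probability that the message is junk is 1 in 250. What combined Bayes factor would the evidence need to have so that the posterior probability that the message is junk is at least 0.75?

Prior odds = 0.004/0.996 = 1/249.
Target odds = 0.75/0.25 = 3.
Required Bayes factor = 3 ÷ (1/249) = 747.

747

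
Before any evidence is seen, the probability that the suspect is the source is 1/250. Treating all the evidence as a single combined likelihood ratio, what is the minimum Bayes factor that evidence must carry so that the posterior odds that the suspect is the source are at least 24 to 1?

Prior odds = 0.004/0.996 = 1/249.
Target odds = 24.
Required Bayes factor = 24 ÷ (1/249) = 5976.

5976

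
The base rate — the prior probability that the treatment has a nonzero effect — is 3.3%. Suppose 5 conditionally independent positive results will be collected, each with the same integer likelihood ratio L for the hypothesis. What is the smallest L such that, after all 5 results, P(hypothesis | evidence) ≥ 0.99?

5

Prior odds = 0.033/0.967 = 33/967.
Target odds = 0.99/0.01 = 99.
Need L⁵ ≥ 99 ÷ (33/967) = 2901.
4⁵ = 1024 < 2901 ≤ 3125 = 5⁵, so L = 5.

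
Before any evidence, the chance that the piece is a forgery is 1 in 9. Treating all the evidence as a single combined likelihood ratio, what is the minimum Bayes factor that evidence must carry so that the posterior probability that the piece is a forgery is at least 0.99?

792

Prior odds = (1/9)/(8/9) = 0.125.
Target odds = 0.99/0.01 = 99.
Required Bayes factor = 99 ÷ 0.125 = 792.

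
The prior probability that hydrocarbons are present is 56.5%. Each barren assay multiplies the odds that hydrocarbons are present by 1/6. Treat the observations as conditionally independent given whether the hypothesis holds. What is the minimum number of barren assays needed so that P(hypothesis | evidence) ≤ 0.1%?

5

Prior odds = 0.565/0.435 = 113/87.
Likelihood ratio per barren assay = 1/6.
Target posterior odds = 0.001/0.999 = 1/999.
Require (1/6)ⁿ ≤ 1/999 ÷ (113/87) = 29/37629.
(1/6)⁴ = 1/1296 is still above 29/37629 but (1/6)⁵ = 1/7776 is at or below it, so n = 5.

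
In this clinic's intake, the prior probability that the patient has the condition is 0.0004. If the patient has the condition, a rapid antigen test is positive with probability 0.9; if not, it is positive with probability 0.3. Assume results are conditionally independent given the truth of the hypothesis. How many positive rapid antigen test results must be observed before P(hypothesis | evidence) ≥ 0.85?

Prior odds = 0.0004/0.9996 = 1/2499.
Likelihood ratio of a positive = 0.9/0.3 = 3.
Target odds: 0.85 ÷ 0.15 = 17/3.
Need (1/2499) × 3ⁿ ≥ 17/3, i.e. 3ⁿ ≥ 14161.
3⁸ = 6561 falls short of 14161 but 3⁹ = 19683 reaches it, so n = 9.

9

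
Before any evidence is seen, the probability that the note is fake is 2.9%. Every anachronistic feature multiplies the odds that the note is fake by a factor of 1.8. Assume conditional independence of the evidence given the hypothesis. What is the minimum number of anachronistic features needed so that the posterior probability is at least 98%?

Prior odds: 0.029 ÷ 0.971 = 29/971.
Likelihood ratio per anachronistic feature = 1.8.
Target odds: 0.98 ÷ 0.02 = 49.
Require 1.8ⁿ ≥ 49 ÷ (29/971) = 47579/29.
1.8¹² ≈1156.83 falls short of 47579/29 but 1.8¹³ ≈2082.3 reaches it, so n = 13.

13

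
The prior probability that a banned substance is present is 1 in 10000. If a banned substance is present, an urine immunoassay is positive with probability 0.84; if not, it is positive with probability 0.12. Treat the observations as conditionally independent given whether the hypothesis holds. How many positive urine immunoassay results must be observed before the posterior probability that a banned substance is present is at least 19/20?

Prior odds = 0.0001/0.9999 = 1/9999.
Likelihood ratio of a positive = 0.84/0.12 = 7.
Target odds: 0.95 ÷ 0.05 = 19.
Require 7ⁿ ≥ 19 ÷ (1/9999) = 189981.
7⁶ = 117649 falls short of 189981 but 7⁷ = 823543 reaches it, so n = 7.

7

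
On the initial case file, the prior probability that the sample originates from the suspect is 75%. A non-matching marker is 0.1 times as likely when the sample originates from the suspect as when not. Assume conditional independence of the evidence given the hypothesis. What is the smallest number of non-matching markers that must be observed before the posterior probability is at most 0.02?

3

Prior odds = 0.75/0.25 = 3.
Likelihood ratio per non-matching marker = 0.1.
Target posterior odds = 0.02/0.98 = 1/49.
Need 3 × 0.1ⁿ ≤ 1/49, i.e. 0.1ⁿ ≤ 1/147.
0.1² = 0.01 is still above 1/147 but 0.1³ = 0.001 is at or below it, so n = 3.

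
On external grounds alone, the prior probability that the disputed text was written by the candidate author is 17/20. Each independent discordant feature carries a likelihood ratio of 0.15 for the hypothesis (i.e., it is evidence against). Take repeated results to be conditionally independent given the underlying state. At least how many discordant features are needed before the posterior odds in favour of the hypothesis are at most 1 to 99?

4

Prior odds: 0.85 ÷ 0.15 = 17/3.
Likelihood ratio per discordant feature = 0.15.
Target odds = 1/99.
Require 0.15ⁿ ≤ 1/99 ÷ (17/3) = 1/561.
0.15³ = 0.003375 is still above 1/561 but 0.15⁴ = 81/160000 is at or below it, so n = 4.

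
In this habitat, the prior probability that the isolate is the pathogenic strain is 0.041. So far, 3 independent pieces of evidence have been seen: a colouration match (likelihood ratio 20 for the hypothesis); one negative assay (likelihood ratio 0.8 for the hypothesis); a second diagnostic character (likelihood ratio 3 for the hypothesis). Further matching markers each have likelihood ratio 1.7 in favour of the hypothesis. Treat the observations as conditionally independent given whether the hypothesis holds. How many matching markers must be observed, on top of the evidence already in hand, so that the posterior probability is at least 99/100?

8

Prior odds = 0.041/0.959 = 41/959.
Combined Bayes factor of the evidence already in hand = 20 × 0.8 × 3 = 48.
Odds after that evidence = (41/959) × 48 = 1968/959.
Target odds = 0.99/0.01 = 99.
Need 1.7ⁿ ≥ 99 ÷ (1968/959) = 31647/656.
1.7⁷ = 410338673/10000000 falls short of 31647/656 but 1.7⁸ ≈69.7576 reaches it, so n = 8.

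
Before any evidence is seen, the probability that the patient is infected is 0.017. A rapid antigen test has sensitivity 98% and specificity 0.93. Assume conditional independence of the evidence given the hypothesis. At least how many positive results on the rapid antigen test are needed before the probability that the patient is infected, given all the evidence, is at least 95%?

3

Prior odds: 0.017 ÷ 0.983 = 17/983.
False-positive rate = 1 − 0.93 = 0.07; likelihood ratio of a positive = 0.98/0.07 = 14.
Target posterior odds = 0.95/0.05 = 19.
Need (17/983) × 14ⁿ ≥ 19, i.e. 14ⁿ ≥ 18677/17.
14² = 196 falls short of 18677/17 but 14³ = 2744 reaches it, so n = 3.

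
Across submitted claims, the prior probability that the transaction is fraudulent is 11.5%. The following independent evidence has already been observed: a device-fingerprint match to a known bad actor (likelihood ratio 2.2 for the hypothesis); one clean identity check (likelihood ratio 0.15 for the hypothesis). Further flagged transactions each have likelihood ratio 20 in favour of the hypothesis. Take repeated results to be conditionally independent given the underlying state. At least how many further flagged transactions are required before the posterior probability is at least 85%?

Prior odds = 0.115/0.885 = 23/177.
Combined Bayes factor of the evidence already in hand = 2.2 × 0.15 = 0.33.
Odds after that evidence = (23/177) × 0.33 = 253/5900.
Target odds = 0.85/0.15 = 17/3.
Need 20ⁿ ≥ 17/3 ÷ (253/5900) = 100300/759.
20¹ = 20 falls short of 100300/759 but 20² = 400 reaches it, so n = 2.

2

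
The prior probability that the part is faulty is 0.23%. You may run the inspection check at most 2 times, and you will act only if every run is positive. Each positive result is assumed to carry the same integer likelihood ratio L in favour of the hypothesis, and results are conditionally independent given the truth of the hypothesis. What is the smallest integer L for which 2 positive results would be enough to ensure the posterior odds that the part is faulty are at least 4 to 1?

Prior odds = 0.0023/0.9977 = 23/9977.
Target odds = 4.
Need L² ≥ 4 ÷ (23/9977) = 39908/23.
41² = 1681 < 39908/23 ≤ 1764 = 42², so L = 42.

42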